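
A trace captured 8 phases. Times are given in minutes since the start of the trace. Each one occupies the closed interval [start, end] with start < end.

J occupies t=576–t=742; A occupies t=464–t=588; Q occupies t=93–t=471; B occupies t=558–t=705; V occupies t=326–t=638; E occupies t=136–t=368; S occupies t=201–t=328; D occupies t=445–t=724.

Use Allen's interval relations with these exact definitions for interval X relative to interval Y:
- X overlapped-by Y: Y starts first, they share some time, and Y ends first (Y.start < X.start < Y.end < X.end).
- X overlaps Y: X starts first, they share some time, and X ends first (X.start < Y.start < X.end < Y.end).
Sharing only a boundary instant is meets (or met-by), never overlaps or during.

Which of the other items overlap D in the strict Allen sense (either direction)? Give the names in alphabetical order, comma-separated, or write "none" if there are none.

J, Q, V

Target D = [t=445, t=724].
A [t=464, t=588] → during → no.
B [t=558, t=705] → during → no.
E [t=136, t=368] → before → no.
J [t=576, t=742] → overlapped-by → yes.
Q [t=93, t=471] → overlaps → yes.
S [t=201, t=328] → before → no.
V [t=326, t=638] → overlaps → yes.
Result: J, Q, V.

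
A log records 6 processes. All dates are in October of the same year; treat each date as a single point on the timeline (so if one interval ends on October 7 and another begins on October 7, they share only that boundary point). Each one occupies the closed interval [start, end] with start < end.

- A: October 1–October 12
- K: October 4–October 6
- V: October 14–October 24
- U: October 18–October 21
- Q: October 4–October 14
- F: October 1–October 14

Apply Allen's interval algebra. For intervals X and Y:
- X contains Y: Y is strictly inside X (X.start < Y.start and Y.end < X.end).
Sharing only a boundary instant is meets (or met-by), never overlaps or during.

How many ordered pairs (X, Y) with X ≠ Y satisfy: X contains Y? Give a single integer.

3

Checking all 30 ordered pairs for relation 'contains'; matching pairs in alphabetical order:
(A, K): A contains K ✓
(F, K): F contains K ✓
(V, U): V contains U ✓
Count: 3.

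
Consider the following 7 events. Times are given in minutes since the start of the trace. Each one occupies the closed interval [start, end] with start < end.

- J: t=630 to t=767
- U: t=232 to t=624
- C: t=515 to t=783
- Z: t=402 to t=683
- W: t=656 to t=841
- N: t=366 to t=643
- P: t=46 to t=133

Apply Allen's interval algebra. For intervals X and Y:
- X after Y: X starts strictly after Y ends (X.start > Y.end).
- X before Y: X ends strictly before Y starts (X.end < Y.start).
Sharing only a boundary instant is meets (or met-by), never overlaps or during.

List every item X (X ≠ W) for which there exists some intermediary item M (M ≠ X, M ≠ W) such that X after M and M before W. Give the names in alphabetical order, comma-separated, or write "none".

Target W = [t=656, t=841].
Intermediaries M with M before W: N, P, U.
Via N — items with X after N: none.
Via P — items with X after P: C, J, N, U, Z.
Via U — items with X after U: J.
Union: C, J, N, U, Z.

C, J, N, U, Z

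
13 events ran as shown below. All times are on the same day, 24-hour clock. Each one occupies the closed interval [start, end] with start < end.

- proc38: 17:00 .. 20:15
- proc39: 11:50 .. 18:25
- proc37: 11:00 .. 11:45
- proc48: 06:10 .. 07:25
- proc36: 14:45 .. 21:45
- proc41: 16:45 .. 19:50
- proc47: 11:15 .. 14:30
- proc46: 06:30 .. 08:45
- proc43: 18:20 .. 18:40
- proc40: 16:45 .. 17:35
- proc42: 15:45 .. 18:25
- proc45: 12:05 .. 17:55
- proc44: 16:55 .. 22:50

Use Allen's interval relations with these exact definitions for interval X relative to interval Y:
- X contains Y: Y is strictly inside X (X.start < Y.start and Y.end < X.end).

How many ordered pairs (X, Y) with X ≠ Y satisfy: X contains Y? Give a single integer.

Checking all 156 ordered pairs for relation 'contains'; matching pairs in alphabetical order:
(proc36, proc38): proc36 contains proc38 ✓
(proc36, proc40): proc36 contains proc40 ✓
(proc36, proc41): proc36 contains proc41 ✓
(proc36, proc42): proc36 contains proc42 ✓
(proc36, proc43): proc36 contains proc43 ✓
(proc38, proc43): proc38 contains proc43 ✓
(proc39, proc40): proc39 contains proc40 ✓
(proc39, proc45): proc39 contains proc45 ✓
(proc41, proc43): proc41 contains proc43 ✓
(proc42, proc40): proc42 contains proc40 ✓
(proc44, proc38): proc44 contains proc38 ✓
(proc44, proc43): proc44 contains proc43 ✓
(proc45, proc40): proc45 contains proc40 ✓
Count: 13.

13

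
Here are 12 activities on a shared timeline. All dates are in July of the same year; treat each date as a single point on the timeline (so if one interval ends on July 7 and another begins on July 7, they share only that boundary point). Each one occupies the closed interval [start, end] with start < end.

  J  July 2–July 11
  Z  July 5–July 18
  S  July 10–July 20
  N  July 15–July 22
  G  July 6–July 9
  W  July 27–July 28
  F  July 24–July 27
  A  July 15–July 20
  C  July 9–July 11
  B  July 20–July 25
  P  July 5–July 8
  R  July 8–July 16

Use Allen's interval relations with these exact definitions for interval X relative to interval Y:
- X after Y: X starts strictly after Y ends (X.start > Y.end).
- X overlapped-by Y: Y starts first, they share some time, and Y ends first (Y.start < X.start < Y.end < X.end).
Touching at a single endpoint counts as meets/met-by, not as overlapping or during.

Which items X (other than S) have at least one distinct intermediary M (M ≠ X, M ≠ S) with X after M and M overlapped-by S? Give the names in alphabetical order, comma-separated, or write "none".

F, W

Target S = [July 10, July 20].
Intermediaries M with M overlapped-by S: N.
Via N — items with X after N: F, W.
Union: F, W.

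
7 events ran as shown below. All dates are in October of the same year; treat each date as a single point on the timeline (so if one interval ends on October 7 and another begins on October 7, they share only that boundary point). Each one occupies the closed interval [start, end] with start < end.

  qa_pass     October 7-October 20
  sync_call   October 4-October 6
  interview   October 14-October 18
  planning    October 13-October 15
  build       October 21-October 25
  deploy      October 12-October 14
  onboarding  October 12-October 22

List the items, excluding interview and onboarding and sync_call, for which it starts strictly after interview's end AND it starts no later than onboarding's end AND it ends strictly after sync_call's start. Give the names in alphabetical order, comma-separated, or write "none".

build

Conditions: its start is strictly after interview's end (X.start > October 18) AND its start is no later than onboarding's end (X.start <= October 22) AND its end is strictly after sync_call's start (X.end > October 4).
build: start October 21 > October 18? ✓; start October 21 <= October 22? ✓; end October 25 > October 4? ✓ → yes.
deploy: start October 12 > October 18? ✗; start October 12 <= October 22? ✓; end October 14 > October 4? ✓ → no.
planning: start October 13 > October 18? ✗; start October 13 <= October 22? ✓; end October 15 > October 4? ✓ → no.
qa_pass: start October 7 > October 18? ✗; start October 7 <= October 22? ✓; end October 20 > October 4? ✓ → no.
Result: build.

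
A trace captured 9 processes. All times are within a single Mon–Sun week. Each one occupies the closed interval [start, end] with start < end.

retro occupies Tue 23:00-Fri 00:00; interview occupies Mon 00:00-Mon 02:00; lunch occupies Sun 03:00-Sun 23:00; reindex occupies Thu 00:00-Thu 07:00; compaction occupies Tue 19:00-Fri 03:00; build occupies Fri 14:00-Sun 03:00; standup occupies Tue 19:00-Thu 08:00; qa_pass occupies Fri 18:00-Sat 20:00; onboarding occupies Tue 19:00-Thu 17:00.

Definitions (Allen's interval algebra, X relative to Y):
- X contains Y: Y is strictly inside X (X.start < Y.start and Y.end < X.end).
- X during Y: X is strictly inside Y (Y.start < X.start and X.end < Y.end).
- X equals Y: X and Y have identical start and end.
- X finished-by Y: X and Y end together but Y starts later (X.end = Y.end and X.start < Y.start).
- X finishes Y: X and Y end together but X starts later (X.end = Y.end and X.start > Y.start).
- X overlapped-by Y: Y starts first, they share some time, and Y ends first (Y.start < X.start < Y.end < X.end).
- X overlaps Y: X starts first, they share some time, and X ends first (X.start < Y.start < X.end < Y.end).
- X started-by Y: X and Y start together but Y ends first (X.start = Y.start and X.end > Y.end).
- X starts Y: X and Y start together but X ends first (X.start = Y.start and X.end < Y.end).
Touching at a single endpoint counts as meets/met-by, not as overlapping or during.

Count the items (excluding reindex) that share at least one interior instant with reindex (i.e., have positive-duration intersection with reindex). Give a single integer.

Target reindex = [Thu 00:00, Thu 07:00].
build [Fri 14:00, Sun 03:00] → after → no.
compaction [Tue 19:00, Fri 03:00] → contains → counts.
interview [Mon 00:00, Mon 02:00] → before → no.
lunch [Sun 03:00, Sun 23:00] → after → no.
onboarding [Tue 19:00, Thu 17:00] → contains → counts.
qa_pass [Fri 18:00, Sat 20:00] → after → no.
retro [Tue 23:00, Fri 00:00] → contains → counts.
standup [Tue 19:00, Thu 08:00] → contains → counts.
Total: 4.

4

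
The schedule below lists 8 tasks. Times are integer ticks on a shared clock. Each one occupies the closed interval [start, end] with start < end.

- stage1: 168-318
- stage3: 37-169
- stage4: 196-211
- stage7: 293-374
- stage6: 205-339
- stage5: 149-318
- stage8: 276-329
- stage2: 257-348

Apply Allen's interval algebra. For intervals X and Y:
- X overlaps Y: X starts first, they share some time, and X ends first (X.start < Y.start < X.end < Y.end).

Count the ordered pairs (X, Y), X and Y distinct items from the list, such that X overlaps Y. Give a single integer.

Checking all 56 ordered pairs for relation 'overlaps'; matching pairs in alphabetical order:
(stage1, stage2): stage1 overlaps stage2 ✓
(stage1, stage6): stage1 overlaps stage6 ✓
(stage1, stage7): stage1 overlaps stage7 ✓
(stage1, stage8): stage1 overlaps stage8 ✓
(stage2, stage7): stage2 overlaps stage7 ✓
(stage3, stage1): stage3 overlaps stage1 ✓
(stage3, stage5): stage3 overlaps stage5 ✓
(stage4, stage6): stage4 overlaps stage6 ✓
(stage5, stage2): stage5 overlaps stage2 ✓
(stage5, stage6): stage5 overlaps stage6 ✓
(stage5, stage7): stage5 overlaps stage7 ✓
(stage5, stage8): stage5 overlaps stage8 ✓
(stage6, stage2): stage6 overlaps stage2 ✓
(stage6, stage7): stage6 overlaps stage7 ✓
(stage8, stage7): stage8 overlaps stage7 ✓
Count: 15.

15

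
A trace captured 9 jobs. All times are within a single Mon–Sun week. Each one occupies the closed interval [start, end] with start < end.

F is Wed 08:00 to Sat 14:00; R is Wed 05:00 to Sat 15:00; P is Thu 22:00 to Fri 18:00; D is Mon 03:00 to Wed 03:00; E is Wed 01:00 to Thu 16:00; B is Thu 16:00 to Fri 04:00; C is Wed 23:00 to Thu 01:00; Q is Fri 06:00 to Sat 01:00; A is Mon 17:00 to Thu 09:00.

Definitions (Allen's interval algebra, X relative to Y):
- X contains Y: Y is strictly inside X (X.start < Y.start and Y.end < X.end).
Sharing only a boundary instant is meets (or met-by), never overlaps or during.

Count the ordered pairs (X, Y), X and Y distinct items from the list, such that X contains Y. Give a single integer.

11

Checking all 72 ordered pairs for relation 'contains'; matching pairs in alphabetical order:
(A, C): A contains C ✓
(E, C): E contains C ✓
(F, B): F contains B ✓
(F, C): F contains C ✓
(F, P): F contains P ✓
(F, Q): F contains Q ✓
(R, B): R contains B ✓
(R, C): R contains C ✓
(R, F): R contains F ✓
(R, P): R contains P ✓
(R, Q): R contains Q ✓
Count: 11.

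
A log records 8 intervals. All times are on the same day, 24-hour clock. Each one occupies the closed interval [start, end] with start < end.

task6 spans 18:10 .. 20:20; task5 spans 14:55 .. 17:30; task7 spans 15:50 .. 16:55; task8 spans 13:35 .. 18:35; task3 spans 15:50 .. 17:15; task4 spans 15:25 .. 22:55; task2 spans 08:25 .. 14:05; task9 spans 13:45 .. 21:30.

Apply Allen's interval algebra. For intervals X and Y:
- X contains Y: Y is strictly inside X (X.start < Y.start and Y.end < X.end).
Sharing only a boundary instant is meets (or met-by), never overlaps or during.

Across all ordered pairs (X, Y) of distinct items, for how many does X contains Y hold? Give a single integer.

Checking all 56 ordered pairs for relation 'contains'; matching pairs in alphabetical order:
(task4, task3): task4 contains task3 ✓
(task4, task6): task4 contains task6 ✓
(task4, task7): task4 contains task7 ✓
(task5, task3): task5 contains task3 ✓
(task5, task7): task5 contains task7 ✓
(task8, task3): task8 contains task3 ✓
(task8, task5): task8 contains task5 ✓
(task8, task7): task8 contains task7 ✓
(task9, task3): task9 contains task3 ✓
(task9, task5): task9 contains task5 ✓
(task9, task6): task9 contains task6 ✓
(task9, task7): task9 contains task7 ✓
Count: 12.

12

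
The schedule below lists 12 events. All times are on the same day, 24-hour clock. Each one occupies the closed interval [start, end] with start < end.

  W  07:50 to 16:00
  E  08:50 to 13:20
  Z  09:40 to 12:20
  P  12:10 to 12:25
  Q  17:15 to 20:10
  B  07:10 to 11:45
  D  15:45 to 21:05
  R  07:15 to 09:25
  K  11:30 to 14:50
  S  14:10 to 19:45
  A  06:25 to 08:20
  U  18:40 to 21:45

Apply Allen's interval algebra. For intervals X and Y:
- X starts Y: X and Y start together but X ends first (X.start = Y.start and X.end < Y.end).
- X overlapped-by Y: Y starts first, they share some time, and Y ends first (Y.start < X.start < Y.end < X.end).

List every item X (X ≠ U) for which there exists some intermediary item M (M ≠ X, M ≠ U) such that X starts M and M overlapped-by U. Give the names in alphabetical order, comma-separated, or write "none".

Target U = [18:40, 21:45].
Intermediaries M with M overlapped-by U: none.
Union: none.

none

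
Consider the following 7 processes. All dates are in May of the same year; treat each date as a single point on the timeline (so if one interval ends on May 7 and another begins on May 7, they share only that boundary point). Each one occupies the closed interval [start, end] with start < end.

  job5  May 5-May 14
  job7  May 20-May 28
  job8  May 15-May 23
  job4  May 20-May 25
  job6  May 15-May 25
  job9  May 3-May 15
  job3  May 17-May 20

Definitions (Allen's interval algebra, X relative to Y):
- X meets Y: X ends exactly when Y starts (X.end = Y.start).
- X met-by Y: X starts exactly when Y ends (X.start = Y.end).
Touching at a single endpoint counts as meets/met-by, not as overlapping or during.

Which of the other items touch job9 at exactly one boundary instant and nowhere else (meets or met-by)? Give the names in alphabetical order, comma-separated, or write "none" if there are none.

job6, job8

Target job9 = [May 3, May 15].
job3 [May 17, May 20] → after → no.
job4 [May 20, May 25] → after → no.
job5 [May 5, May 14] → during → no.
job6 [May 15, May 25] → met-by → yes.
job7 [May 20, May 28] → after → no.
job8 [May 15, May 23] → met-by → yes.
Result: job6, job8.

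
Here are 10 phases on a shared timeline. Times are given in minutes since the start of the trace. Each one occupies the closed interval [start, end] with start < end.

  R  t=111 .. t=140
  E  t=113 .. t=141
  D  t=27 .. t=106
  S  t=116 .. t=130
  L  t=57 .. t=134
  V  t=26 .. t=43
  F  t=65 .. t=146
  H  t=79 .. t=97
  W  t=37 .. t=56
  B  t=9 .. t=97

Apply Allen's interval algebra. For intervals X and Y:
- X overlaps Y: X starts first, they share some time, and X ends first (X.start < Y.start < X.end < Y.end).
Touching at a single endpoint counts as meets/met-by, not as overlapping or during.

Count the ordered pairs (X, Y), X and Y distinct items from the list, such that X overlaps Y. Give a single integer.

Checking all 90 ordered pairs for relation 'overlaps'; matching pairs in alphabetical order:
(B, D): B overlaps D ✓
(B, F): B overlaps F ✓
(B, L): B overlaps L ✓
(D, F): D overlaps F ✓
(D, L): D overlaps L ✓
(L, E): L overlaps E ✓
(L, F): L overlaps F ✓
(L, R): L overlaps R ✓
(R, E): R overlaps E ✓
(V, D): V overlaps D ✓
(V, W): V overlaps W ✓
Count: 11.

11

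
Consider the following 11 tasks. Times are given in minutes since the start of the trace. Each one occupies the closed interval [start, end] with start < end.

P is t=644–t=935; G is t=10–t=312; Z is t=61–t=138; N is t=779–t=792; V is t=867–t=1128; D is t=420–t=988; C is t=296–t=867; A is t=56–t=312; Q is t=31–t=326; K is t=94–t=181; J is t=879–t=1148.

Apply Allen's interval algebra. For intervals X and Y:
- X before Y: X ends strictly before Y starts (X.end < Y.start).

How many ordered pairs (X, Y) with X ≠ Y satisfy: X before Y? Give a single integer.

Checking all 110 ordered pairs for relation 'before'; matching pairs in alphabetical order:
(A, D): A before D ✓
(A, J): A before J ✓
(A, N): A before N ✓
(A, P): A before P ✓
(A, V): A before V ✓
(C, J): C before J ✓
(G, D): G before D ✓
(G, J): G before J ✓
(G, N): G before N ✓
(G, P): G before P ✓
(G, V): G before V ✓
(K, C): K before C ✓
(K, D): K before D ✓
(K, J): K before J ✓
(K, N): K before N ✓
(K, P): K before P ✓
(K, V): K before V ✓
(N, J): N before J ✓
(N, V): N before V ✓
(Q, D): Q before D ✓
(Q, J): Q before J ✓
(Q, N): Q before N ✓
(Q, P): Q before P ✓
(Q, V): Q before V ✓
... plus 6 further pairs not listed.
Count: 30.

30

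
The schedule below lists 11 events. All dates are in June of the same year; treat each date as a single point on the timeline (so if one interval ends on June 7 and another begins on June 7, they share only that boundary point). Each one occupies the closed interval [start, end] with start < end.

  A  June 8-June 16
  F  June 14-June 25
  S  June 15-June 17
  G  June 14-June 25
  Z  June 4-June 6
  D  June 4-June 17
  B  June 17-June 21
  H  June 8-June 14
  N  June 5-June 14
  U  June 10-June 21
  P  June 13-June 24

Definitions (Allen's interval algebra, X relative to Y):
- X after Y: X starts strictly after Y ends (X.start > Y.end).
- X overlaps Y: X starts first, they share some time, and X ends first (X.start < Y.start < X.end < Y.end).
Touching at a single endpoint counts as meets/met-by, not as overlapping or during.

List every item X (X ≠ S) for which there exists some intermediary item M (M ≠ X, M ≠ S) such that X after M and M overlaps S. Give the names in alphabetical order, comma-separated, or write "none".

Target S = [June 15, June 17].
Intermediaries M with M overlaps S: A.
Via A — items with X after A: B.
Union: B.

B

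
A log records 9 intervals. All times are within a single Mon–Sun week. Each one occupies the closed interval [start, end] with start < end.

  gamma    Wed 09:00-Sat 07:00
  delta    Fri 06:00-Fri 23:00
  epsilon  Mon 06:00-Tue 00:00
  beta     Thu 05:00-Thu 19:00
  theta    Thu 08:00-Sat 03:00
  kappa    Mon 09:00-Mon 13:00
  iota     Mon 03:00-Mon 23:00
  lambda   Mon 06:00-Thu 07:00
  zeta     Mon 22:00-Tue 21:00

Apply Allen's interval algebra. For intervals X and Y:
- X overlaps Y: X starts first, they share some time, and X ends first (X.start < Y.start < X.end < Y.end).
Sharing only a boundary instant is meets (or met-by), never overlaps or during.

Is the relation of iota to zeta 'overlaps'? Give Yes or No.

iota = [Mon 03:00, Mon 23:00], zeta = [Mon 22:00, Tue 21:00].
Actual relation of iota to zeta: overlaps.
Asked whether 'overlaps' holds → Yes.

Yes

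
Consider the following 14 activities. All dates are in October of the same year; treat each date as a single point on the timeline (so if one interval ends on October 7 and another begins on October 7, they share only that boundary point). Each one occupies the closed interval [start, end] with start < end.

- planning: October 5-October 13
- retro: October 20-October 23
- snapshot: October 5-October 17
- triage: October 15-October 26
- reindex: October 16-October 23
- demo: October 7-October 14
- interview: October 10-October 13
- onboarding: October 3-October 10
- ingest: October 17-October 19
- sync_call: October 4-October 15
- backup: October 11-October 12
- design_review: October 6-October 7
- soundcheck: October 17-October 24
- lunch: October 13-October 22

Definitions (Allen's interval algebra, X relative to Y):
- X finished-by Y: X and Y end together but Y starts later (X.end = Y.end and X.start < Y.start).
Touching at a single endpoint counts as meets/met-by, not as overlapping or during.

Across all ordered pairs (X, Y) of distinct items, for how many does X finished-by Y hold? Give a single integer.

Checking all 182 ordered pairs for relation 'finished-by'; matching pairs in alphabetical order:
(planning, interview): planning finished-by interview ✓
(reindex, retro): reindex finished-by retro ✓
Count: 2.

2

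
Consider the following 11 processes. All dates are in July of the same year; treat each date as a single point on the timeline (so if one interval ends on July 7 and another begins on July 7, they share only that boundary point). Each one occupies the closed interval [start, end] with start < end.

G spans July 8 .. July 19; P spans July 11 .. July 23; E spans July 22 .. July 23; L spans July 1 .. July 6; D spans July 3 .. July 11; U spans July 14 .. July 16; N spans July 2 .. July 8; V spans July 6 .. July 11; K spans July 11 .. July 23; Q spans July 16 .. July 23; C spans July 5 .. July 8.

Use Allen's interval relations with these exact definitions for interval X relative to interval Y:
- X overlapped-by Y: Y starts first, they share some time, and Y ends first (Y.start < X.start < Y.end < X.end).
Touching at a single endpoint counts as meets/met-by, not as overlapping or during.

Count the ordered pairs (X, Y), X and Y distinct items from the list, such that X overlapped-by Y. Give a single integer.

11

Checking all 110 ordered pairs for relation 'overlapped-by'; matching pairs in alphabetical order:
(C, L): C overlapped-by L ✓
(D, L): D overlapped-by L ✓
(D, N): D overlapped-by N ✓
(G, D): G overlapped-by D ✓
(G, V): G overlapped-by V ✓
(K, G): K overlapped-by G ✓
(N, L): N overlapped-by L ✓
(P, G): P overlapped-by G ✓
(Q, G): Q overlapped-by G ✓
(V, C): V overlapped-by C ✓
(V, N): V overlapped-by N ✓
Count: 11.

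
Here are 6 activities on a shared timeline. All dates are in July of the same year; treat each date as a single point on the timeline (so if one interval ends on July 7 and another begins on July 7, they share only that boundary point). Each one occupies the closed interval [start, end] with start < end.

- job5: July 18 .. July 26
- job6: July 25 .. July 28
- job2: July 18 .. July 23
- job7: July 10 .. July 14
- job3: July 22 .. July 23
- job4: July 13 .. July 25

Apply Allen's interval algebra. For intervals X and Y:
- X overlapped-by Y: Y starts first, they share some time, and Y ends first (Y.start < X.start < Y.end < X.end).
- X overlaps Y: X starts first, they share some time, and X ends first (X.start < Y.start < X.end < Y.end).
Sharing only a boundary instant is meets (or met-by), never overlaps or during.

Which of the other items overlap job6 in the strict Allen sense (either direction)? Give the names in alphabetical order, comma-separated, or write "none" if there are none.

Target job6 = [July 25, July 28].
job2 [July 18, July 23] → before → no.
job3 [July 22, July 23] → before → no.
job4 [July 13, July 25] → meets → no.
job5 [July 18, July 26] → overlaps → yes.
job7 [July 10, July 14] → before → no.
Result: job5.

job5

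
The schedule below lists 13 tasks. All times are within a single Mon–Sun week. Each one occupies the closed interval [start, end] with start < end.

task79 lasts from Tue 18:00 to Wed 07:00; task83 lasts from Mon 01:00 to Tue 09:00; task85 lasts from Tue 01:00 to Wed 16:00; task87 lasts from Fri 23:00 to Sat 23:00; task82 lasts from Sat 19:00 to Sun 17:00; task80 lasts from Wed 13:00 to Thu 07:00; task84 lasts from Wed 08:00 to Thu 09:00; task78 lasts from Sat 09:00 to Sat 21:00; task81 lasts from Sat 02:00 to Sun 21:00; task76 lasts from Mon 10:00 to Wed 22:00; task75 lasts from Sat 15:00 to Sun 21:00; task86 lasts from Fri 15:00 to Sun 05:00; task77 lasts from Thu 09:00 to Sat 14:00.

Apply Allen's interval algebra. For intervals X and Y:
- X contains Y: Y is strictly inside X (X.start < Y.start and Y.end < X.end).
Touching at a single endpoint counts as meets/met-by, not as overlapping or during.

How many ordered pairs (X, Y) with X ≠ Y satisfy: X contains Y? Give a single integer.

10

Checking all 156 ordered pairs for relation 'contains'; matching pairs in alphabetical order:
(task75, task82): task75 contains task82 ✓
(task76, task79): task76 contains task79 ✓
(task76, task85): task76 contains task85 ✓
(task81, task78): task81 contains task78 ✓
(task81, task82): task81 contains task82 ✓
(task84, task80): task84 contains task80 ✓
(task85, task79): task85 contains task79 ✓
(task86, task78): task86 contains task78 ✓
(task86, task87): task86 contains task87 ✓
(task87, task78): task87 contains task78 ✓
Count: 10.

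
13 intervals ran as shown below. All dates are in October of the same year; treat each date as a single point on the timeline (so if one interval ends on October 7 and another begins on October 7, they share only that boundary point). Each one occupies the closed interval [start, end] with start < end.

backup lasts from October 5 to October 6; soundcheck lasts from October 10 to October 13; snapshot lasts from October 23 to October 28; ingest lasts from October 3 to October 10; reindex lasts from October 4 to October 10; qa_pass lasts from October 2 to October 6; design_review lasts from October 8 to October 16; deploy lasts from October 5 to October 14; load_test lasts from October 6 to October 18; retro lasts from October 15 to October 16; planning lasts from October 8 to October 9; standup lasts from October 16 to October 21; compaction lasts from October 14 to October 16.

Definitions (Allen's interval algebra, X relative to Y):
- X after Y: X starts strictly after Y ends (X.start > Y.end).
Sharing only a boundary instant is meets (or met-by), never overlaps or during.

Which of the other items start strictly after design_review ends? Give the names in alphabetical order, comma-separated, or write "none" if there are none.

snapshot

Target design_review = [October 8, October 16].
backup [October 5, October 6] → before → no.
compaction [October 14, October 16] → finishes → no.
deploy [October 5, October 14] → overlaps → no.
ingest [October 3, October 10] → overlaps → no.
load_test [October 6, October 18] → contains → no.
planning [October 8, October 9] → starts → no.
qa_pass [October 2, October 6] → before → no.
reindex [October 4, October 10] → overlaps → no.
retro [October 15, October 16] → finishes → no.
snapshot [October 23, October 28] → after → yes.
soundcheck [October 10, October 13] → during → no.
standup [October 16, October 21] → met-by → no.
Result: snapshot.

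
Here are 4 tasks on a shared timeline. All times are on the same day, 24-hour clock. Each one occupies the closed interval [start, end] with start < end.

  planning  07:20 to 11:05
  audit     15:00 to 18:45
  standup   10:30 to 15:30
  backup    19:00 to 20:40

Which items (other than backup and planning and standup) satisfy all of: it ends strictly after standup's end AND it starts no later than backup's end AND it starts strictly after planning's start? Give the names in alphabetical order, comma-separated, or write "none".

Conditions: its end is strictly after standup's end (X.end > 15:30) AND its start is no later than backup's end (X.start <= 20:40) AND its start is strictly after planning's start (X.start > 07:20).
audit: end 18:45 > 15:30? ✓; start 15:00 <= 20:40? ✓; start 15:00 > 07:20? ✓ → yes.
Result: audit.

audit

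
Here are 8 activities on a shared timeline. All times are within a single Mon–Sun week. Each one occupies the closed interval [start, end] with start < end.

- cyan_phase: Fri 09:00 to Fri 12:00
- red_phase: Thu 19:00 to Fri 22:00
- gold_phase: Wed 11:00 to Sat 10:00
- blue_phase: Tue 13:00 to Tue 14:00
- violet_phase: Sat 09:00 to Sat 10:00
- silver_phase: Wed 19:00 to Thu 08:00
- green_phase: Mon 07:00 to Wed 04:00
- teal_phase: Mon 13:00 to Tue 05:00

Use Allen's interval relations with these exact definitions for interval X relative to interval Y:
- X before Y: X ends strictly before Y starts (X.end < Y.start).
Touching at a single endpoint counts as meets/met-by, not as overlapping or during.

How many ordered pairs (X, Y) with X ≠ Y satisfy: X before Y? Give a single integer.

21

Checking all 56 ordered pairs for relation 'before'; matching pairs in alphabetical order:
(blue_phase, cyan_phase): blue_phase before cyan_phase ✓
(blue_phase, gold_phase): blue_phase before gold_phase ✓
(blue_phase, red_phase): blue_phase before red_phase ✓
(blue_phase, silver_phase): blue_phase before silver_phase ✓
(blue_phase, violet_phase): blue_phase before violet_phase ✓
(cyan_phase, violet_phase): cyan_phase before violet_phase ✓
(green_phase, cyan_phase): green_phase before cyan_phase ✓
(green_phase, gold_phase): green_phase before gold_phase ✓
(green_phase, red_phase): green_phase before red_phase ✓
(green_phase, silver_phase): green_phase before silver_phase ✓
(green_phase, violet_phase): green_phase before violet_phase ✓
(red_phase, violet_phase): red_phase before violet_phase ✓
(silver_phase, cyan_phase): silver_phase before cyan_phase ✓
(silver_phase, red_phase): silver_phase before red_phase ✓
(silver_phase, violet_phase): silver_phase before violet_phase ✓
(teal_phase, blue_phase): teal_phase before blue_phase ✓
(teal_phase, cyan_phase): teal_phase before cyan_phase ✓
(teal_phase, gold_phase): teal_phase before gold_phase ✓
(teal_phase, red_phase): teal_phase before red_phase ✓
(teal_phase, silver_phase): teal_phase before silver_phase ✓
(teal_phase, violet_phase): teal_phase before violet_phase ✓
Count: 21.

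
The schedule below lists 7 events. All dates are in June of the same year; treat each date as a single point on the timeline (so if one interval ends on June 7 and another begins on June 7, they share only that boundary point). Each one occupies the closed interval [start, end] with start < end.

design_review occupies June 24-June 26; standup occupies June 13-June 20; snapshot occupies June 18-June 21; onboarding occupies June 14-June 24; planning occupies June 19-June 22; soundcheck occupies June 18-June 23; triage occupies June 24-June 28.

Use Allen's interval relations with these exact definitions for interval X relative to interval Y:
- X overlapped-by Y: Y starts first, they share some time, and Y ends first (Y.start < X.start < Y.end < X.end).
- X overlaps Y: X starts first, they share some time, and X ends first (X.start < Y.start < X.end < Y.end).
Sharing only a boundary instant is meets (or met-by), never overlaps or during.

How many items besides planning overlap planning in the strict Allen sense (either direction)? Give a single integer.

2

Target planning = [June 19, June 22].
design_review [June 24, June 26] → after → no.
onboarding [June 14, June 24] → contains → no.
snapshot [June 18, June 21] → overlaps → counts.
soundcheck [June 18, June 23] → contains → no.
standup [June 13, June 20] → overlaps → counts.
triage [June 24, June 28] → after → no.
Total: 2.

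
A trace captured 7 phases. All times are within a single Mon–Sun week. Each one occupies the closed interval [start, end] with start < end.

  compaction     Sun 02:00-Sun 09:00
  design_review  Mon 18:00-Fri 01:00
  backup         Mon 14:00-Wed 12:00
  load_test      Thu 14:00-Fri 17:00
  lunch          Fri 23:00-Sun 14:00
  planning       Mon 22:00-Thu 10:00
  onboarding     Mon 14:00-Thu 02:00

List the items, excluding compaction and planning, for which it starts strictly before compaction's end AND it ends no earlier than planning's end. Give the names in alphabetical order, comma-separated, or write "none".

design_review, load_test, lunch

Conditions: its start is strictly before compaction's end (X.start < Sun 09:00) AND its end is no earlier than planning's end (X.end >= Thu 10:00).
backup: start Mon 14:00 < Sun 09:00? ✓; end Wed 12:00 >= Thu 10:00? ✗ → no.
design_review: start Mon 18:00 < Sun 09:00? ✓; end Fri 01:00 >= Thu 10:00? ✓ → yes.
load_test: start Thu 14:00 < Sun 09:00? ✓; end Fri 17:00 >= Thu 10:00? ✓ → yes.
lunch: start Fri 23:00 < Sun 09:00? ✓; end Sun 14:00 >= Thu 10:00? ✓ → yes.
onboarding: start Mon 14:00 < Sun 09:00? ✓; end Thu 02:00 >= Thu 10:00? ✗ → no.
Result: design_review, load_test, lunch.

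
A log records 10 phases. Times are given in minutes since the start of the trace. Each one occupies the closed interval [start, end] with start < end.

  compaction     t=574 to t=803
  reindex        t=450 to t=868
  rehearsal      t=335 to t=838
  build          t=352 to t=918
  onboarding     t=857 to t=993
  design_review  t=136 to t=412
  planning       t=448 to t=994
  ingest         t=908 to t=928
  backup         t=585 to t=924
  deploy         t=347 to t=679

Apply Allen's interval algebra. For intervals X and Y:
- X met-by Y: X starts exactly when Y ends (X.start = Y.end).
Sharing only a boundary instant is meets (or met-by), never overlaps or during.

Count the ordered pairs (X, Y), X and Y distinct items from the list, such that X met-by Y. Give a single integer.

Checking all 90 ordered pairs for relation 'met-by'; matching pairs in alphabetical order:
No pair satisfies it.
Count: 0.

0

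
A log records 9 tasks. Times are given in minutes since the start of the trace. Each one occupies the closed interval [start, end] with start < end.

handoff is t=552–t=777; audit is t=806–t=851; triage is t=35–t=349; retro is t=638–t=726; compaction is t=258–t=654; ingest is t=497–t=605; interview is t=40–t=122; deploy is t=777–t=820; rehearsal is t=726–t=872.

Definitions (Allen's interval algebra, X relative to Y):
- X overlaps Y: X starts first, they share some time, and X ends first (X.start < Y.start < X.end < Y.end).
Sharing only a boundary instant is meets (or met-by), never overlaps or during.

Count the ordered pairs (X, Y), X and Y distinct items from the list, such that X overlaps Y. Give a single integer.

6

Checking all 72 ordered pairs for relation 'overlaps'; matching pairs in alphabetical order:
(compaction, handoff): compaction overlaps handoff ✓
(compaction, retro): compaction overlaps retro ✓
(deploy, audit): deploy overlaps audit ✓
(handoff, rehearsal): handoff overlaps rehearsal ✓
(ingest, handoff): ingest overlaps handoff ✓
(triage, compaction): triage overlaps compaction ✓
Count: 6.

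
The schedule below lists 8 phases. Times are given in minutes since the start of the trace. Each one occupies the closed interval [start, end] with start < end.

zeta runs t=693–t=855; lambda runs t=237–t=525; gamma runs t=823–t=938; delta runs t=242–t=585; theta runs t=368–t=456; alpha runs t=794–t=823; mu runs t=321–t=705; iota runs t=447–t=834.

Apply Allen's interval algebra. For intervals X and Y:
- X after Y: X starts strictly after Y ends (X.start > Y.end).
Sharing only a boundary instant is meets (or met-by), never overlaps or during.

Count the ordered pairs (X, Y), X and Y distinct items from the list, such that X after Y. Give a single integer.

Checking all 56 ordered pairs for relation 'after'; matching pairs in alphabetical order:
(alpha, delta): alpha after delta ✓
(alpha, lambda): alpha after lambda ✓
(alpha, mu): alpha after mu ✓
(alpha, theta): alpha after theta ✓
(gamma, delta): gamma after delta ✓
(gamma, lambda): gamma after lambda ✓
(gamma, mu): gamma after mu ✓
(gamma, theta): gamma after theta ✓
(zeta, delta): zeta after delta ✓
(zeta, lambda): zeta after lambda ✓
(zeta, theta): zeta after theta ✓
Count: 11.

11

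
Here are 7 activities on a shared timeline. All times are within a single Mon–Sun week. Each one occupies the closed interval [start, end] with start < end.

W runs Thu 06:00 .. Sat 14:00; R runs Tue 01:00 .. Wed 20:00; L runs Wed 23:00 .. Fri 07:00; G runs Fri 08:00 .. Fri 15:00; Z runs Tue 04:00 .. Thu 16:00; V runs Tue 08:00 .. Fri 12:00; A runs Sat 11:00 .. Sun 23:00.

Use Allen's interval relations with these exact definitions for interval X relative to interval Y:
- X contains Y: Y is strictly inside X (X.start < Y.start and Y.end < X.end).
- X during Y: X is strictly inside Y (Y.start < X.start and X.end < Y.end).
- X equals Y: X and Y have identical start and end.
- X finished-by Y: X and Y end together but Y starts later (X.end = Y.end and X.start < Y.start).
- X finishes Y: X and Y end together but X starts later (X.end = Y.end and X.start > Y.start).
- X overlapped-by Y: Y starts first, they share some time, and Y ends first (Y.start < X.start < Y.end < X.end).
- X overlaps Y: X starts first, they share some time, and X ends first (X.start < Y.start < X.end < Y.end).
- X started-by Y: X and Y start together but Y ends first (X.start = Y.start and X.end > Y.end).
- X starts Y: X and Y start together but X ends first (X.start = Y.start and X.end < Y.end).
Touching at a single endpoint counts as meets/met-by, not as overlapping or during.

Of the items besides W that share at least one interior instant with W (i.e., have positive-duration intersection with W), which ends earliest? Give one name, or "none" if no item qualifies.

Z

Target W = [Thu 06:00, Sat 14:00].
A [Sat 11:00, Sun 23:00] → overlapped-by → candidate.
G [Fri 08:00, Fri 15:00] → during → candidate.
L [Wed 23:00, Fri 07:00] → overlaps → candidate.
R [Tue 01:00, Wed 20:00] → before → excluded.
V [Tue 08:00, Fri 12:00] → overlaps → candidate.
Z [Tue 04:00, Thu 16:00] → overlaps → candidate.
Among candidates, earliest end is Thu 16:00 → Z.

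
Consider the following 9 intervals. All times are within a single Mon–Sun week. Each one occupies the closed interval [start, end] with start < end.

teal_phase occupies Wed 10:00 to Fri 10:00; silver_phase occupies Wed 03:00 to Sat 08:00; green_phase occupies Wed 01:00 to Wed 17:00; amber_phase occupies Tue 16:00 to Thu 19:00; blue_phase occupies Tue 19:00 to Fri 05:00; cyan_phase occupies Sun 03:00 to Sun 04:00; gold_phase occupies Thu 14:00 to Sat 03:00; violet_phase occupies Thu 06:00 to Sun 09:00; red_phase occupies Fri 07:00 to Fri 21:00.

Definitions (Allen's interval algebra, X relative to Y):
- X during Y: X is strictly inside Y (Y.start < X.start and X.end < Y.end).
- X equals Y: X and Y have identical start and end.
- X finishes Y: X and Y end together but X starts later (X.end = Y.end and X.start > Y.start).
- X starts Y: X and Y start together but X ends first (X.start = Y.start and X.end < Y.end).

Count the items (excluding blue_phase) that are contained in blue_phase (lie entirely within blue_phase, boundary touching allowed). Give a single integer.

Target blue_phase = [Tue 19:00, Fri 05:00].
amber_phase [Tue 16:00, Thu 19:00] → overlaps → no.
cyan_phase [Sun 03:00, Sun 04:00] → after → no.
gold_phase [Thu 14:00, Sat 03:00] → overlapped-by → no.
green_phase [Wed 01:00, Wed 17:00] → during → counts.
red_phase [Fri 07:00, Fri 21:00] → after → no.
silver_phase [Wed 03:00, Sat 08:00] → overlapped-by → no.
teal_phase [Wed 10:00, Fri 10:00] → overlapped-by → no.
violet_phase [Thu 06:00, Sun 09:00] → overlapped-by → no.
Total: 1.

1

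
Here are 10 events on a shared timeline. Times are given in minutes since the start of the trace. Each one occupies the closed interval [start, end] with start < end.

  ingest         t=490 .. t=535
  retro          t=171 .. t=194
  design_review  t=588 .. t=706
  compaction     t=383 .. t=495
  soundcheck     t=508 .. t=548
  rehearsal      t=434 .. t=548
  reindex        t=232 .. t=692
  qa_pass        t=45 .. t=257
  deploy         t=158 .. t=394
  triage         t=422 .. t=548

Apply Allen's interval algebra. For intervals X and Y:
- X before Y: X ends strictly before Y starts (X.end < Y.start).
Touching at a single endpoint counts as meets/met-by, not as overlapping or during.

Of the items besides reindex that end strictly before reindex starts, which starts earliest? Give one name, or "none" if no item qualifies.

retro

Target reindex = [t=232, t=692].
compaction [t=383, t=495] → during → excluded.
deploy [t=158, t=394] → overlaps → excluded.
design_review [t=588, t=706] → overlapped-by → excluded.
ingest [t=490, t=535] → during → excluded.
qa_pass [t=45, t=257] → overlaps → excluded.
rehearsal [t=434, t=548] → during → excluded.
retro [t=171, t=194] → before → candidate.
soundcheck [t=508, t=548] → during → excluded.
triage [t=422, t=548] → during → excluded.
Among candidates, earliest start is t=171 → retro.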